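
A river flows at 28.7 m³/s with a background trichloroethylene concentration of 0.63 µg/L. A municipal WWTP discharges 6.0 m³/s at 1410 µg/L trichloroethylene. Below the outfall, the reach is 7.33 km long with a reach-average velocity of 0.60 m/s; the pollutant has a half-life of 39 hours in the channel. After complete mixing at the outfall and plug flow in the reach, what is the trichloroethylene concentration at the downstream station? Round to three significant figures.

Conservation of mass: C = (28.70·0.6300 + 6.000·1410) / 34.70 = 8478/34.70 = 244.3 µg/L.
Travel time t = 7.33·1000 / 0.60 = 12220 s = 3.394 h.
Half-life 39 h → k = ln 2 / 39 = 0.01777 h⁻¹ = 0.4266 d⁻¹.
First-order decay: C = 244.3·exp(−k·t) = 244.3·0.9415 = 230.0 µg/L.

230 µg/L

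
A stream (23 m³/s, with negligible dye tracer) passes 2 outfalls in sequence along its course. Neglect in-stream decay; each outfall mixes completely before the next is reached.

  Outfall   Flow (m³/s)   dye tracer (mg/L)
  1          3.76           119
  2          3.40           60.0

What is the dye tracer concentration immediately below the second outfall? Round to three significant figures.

Outfall 1: combined Q = 26.76 m³/s; C = (23.00·0 + 3.760·119.0)/26.76 = 16.72 mg/L.
Outfall 2: combined Q = 30.16 m³/s; C = (26.76·16.72 + 3.400·60.00)/30.16 = 21.60 mg/L.

21.6 mg/L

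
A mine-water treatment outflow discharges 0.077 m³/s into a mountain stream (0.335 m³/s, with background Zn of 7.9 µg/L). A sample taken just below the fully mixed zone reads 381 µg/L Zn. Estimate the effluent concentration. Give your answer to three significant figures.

Mass balance: 0.3350·7.900 + 0.07700·Cₑ = 0.4120·381.0
→ Cₑ = (0.4120·381.0 − 0.3350·7.900) / 0.07700 = 2004 µg/L.

2000 µg/L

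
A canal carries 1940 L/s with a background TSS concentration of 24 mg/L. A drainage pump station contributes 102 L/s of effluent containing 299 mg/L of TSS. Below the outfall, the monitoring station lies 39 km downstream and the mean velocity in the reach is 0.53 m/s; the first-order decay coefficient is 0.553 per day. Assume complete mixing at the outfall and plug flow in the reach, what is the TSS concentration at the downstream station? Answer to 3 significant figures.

Flow-weighted average: C = (1940·24.00 + 102.0·299.0) / 2042 = 77060/2042 = 37.74 mg/L.
Travel time t = 39·1000 / 0.53 = 73580 s = 20.44 h.
Applying C = C₀e^(−kt): 37.74 × 0.6244 = 23.56 mg/L.

23.6 mg/L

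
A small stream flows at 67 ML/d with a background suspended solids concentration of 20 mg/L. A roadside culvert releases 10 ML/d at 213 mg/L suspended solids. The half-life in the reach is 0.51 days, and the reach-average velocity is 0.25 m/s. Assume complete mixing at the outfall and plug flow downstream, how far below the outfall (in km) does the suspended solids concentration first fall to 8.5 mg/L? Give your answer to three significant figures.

Mass balance: C = (67.00·20.00 + 10.00·213.0) / 77.00 = 3470/77.00 = 45.06 mg/L.
Half-life 0.51 d → k = ln 2 / 0.51 = 1.359 d⁻¹.
Set 45.06·exp(−k·t) = 8.5 → t = ln(45.06/8.5)/k = 106000 s = 29.46 h.
Distance = v·t = 0.25·106000 = 26510 m = 26.51 km.

26.5 km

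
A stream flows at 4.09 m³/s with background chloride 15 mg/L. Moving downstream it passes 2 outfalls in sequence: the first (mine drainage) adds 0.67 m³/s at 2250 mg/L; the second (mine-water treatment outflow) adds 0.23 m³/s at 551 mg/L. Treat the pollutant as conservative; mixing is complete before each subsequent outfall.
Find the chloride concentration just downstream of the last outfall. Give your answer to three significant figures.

340 mg/L

After outfall 1: Q = 4.090 + 0.6700 = 4.760 m³/s; C = (4.090·15.00 + 0.6700·2250)/4.760 = 329.6 mg/L.
After outfall 2: Q = 4.760 + 0.2300 = 4.990 m³/s; C = (4.760·329.6 + 0.2300·551.0)/4.990 = 339.8 mg/L.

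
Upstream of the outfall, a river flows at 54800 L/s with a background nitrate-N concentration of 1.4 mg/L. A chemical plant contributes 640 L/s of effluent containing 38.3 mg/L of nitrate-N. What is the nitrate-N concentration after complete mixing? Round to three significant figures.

Mass balance: C = (54800·1.400 + 640.0·38.30) / 55440 = 101200/55440 = 1.826 mg/L.

1.83 mg/L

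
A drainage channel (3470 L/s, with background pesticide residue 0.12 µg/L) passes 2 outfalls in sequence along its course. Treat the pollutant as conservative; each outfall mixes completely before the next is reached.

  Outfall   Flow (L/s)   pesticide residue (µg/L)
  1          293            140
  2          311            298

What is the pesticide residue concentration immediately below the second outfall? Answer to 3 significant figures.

After outfall 1: Q = 3470 + 293.0 = 3763 L/s; C = (3470·0.1200 + 293.0·140.0)/3763 = 11.01 µg/L.
After outfall 2: Q = 3763 + 311.0 = 4074 L/s; C = (3763·11.01 + 311.0·298.0)/4074 = 32.92 µg/L.

32.9 µg/L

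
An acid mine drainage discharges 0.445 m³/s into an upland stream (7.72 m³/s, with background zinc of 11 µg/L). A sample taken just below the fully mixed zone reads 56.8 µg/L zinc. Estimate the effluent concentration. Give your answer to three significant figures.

Mass balance: 7.720·11.00 + 0.4450·Cₑ = 8.165·56.80
→ Cₑ = (8.165·56.80 − 7.720·11.00) / 0.4450 = 851.4 µg/L.

851 µg/L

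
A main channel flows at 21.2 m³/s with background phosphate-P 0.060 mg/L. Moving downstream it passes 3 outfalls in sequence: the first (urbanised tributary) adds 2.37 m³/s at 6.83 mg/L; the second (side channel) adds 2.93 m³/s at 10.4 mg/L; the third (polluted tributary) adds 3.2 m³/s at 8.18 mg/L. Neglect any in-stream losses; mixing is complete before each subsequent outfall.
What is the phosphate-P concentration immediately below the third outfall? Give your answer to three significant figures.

Below outfall 1: Q → 23.57 m³/s, C = (21.20·0.06000 + 2.370·6.830)/23.57 = 0.7407 mg/L.
Below outfall 2: Q → 26.50 m³/s, C = (23.57·0.7407 + 2.930·10.40)/26.50 = 1.809 mg/L.
Below outfall 3: Q → 29.70 m³/s, C = (26.50·1.809 + 3.200·8.180)/29.70 = 2.495 mg/L.

2.50 mg/L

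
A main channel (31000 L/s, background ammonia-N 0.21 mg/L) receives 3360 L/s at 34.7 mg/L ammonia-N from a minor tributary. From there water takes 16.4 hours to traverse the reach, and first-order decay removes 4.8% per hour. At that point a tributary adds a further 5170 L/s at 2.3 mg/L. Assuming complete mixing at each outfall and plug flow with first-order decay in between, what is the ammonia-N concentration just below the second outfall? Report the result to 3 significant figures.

Mass balance: C = (31000·0.2100 + 3360·34.70) / 34360 = 123100/34360 = 3.583 mg/L; combined flow 34360 L/s.
4.8%/h lost → k = −ln(1 − 0.048) = 0.04919 h⁻¹.
First-order decay: C = 3.583·exp(−k·t) = 3.583·0.4463 = 1.599 mg/L.
At the second outfall, C = (34360·1.599 + 5170·2.300) / (34360 + 5170) = 1.691 mg/L.

1.69 mg/L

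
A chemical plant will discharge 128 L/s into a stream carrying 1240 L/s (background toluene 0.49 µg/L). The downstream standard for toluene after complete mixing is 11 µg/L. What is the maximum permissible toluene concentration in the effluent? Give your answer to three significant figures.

At the limit, (Qr·Cr + Qe·Cₑ)/(Qr + Qe) = 11:
Cₑ = (1368·11 − 1240·0.4900) / 128.0 = 112.8 µg/L.

113 µg/L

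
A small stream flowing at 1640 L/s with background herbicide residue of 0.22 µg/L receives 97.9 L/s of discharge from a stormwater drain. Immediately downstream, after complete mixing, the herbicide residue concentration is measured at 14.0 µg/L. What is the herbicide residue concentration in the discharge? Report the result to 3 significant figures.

245 µg/L

Mass balance: 1640·0.2200 + 97.90·Cₑ = 1738·14.00
→ Cₑ = (1738·14.00 − 1640·0.2200) / 97.90 = 244.8 µg/L.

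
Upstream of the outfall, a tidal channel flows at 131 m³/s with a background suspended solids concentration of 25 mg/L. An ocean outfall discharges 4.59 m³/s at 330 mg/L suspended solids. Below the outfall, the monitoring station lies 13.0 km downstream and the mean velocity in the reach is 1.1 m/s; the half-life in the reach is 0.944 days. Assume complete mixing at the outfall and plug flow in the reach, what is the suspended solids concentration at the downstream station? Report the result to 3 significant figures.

Mass balance: C = (131.0·25.00 + 4.590·330.0) / 135.6 = 4790/135.6 = 35.32 mg/L.
Travel time t = 13.0·1000 / 1.1 = 11820 s = 3.283 h.
Half-life 0.944 d → k = ln 2 / 0.944 = 0.7343 d⁻¹.
Applying C = C₀e^(−kt): 35.32 × 0.9044 = 31.95 mg/L.

31.9 mg/L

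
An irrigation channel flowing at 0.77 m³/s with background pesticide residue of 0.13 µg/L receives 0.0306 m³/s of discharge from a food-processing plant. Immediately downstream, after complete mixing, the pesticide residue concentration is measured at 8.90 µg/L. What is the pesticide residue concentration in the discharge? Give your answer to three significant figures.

Mass balance: 0.7700·0.1300 + 0.03060·Cₑ = 0.8006·8.900
→ Cₑ = (0.8006·8.900 − 0.7700·0.1300) / 0.03060 = 229.6 µg/L.

230 µg/L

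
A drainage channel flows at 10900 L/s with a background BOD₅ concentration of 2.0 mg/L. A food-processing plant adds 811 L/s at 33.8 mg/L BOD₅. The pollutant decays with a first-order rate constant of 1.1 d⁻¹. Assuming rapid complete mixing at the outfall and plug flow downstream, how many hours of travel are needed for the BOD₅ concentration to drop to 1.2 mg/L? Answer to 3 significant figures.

27.3 h

Mixed concentration C = ΣQC/ΣQ = (10900·2.000 + 811.0·33.80) / 11710 = 49210/11710 = 4.202 mg/L.
4.202·exp(−k·t) = 1.2 → t = ln(4.202/1.2)/k = 98440 s = 27.34 h.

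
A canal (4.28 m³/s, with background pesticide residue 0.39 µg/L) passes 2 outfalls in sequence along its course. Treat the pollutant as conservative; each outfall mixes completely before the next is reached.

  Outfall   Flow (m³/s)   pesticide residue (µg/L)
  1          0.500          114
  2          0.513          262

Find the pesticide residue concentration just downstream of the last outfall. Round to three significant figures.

After outfall 1: Q = 4.280 + 0.5000 = 4.780 m³/s; C = (4.280·0.3900 + 0.5000·114.0)/4.780 = 12.27 µg/L.
After outfall 2: Q = 4.780 + 0.5130 = 5.293 m³/s; C = (4.780·12.27 + 0.5130·262.0)/5.293 = 36.48 µg/L.

36.5 µg/L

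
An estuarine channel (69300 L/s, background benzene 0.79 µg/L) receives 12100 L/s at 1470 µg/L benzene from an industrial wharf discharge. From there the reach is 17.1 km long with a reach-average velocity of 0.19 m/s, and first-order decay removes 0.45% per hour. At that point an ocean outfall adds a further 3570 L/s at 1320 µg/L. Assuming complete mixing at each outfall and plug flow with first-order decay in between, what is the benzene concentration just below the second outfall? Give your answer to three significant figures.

Mass balance: C = (69300·0.7900 + 12100·1470) / 81400 = 17840000/81400 = 219.2 µg/L; combined flow 81400 L/s.
Travel time t = 17.1·1000 / 0.19 = 90000 s = 25.00 h.
0.45%/h lost → k = −ln(1 − 0.0045) = 0.004510 h⁻¹.
Applying C = C₀e^(−kt): 219.2 × 0.8934 = 195.8 µg/L.
At the second outfall, C = (81400·195.8 + 3570·1320) / (81400 + 3570) = 243.0 µg/L.

243 µg/L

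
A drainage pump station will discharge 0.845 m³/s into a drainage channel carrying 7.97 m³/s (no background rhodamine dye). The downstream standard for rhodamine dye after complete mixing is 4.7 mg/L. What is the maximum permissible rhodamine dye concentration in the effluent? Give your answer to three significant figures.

At the limit, (Qr·Cr + Qe·Cₑ)/(Qr + Qe) = 4.7:
Cₑ = (8.815·4.7 − 7.970·0) / 0.8450 = 49.03 mg/L.

49.0 mg/L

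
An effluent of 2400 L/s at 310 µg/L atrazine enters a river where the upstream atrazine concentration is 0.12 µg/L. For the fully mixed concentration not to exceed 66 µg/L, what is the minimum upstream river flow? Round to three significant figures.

8890 L/s

Set C_mix = 66: (Q·0.1200 + 2400·310.0) / (Q + 2400) = 66
→ Q = 2400·(310.0 − 66)/(66 − 0.1200) = 8889 L/s.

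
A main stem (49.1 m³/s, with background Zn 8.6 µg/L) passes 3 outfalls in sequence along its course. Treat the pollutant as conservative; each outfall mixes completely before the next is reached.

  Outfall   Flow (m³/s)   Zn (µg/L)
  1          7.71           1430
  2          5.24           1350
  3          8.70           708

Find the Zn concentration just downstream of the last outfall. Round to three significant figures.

349 µg/L

After outfall 1: Q = 49.10 + 7.710 = 56.81 m³/s; C = (49.10·8.600 + 7.710·1430)/56.81 = 201.5 µg/L.
After outfall 2: Q = 56.81 + 5.240 = 62.05 m³/s; C = (56.81·201.5 + 5.240·1350)/62.05 = 298.5 µg/L.
After outfall 3: Q = 62.05 + 8.700 = 70.75 m³/s; C = (62.05·298.5 + 8.700·708.0)/70.75 = 348.9 µg/L.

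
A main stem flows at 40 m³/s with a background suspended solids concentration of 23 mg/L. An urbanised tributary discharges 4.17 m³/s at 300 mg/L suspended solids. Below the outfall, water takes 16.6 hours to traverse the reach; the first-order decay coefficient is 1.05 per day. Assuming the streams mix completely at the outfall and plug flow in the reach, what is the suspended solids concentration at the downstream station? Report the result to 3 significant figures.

23.8 mg/L

Conservation of mass: C = (40.00·23.00 + 4.170·300.0) / 44.17 = 2171/44.17 = 49.15 mg/L.
Applying C = C₀e^(−kt): 49.15 × 0.4837 = 23.78 mg/L.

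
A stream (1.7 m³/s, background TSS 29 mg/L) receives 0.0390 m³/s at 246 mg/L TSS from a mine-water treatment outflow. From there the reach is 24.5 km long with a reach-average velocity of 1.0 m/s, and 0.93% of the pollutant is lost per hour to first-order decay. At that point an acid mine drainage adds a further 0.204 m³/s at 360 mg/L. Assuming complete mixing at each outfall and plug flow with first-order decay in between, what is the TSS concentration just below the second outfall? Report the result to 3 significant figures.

After mixing, C = (1.700·29.00 + 0.03900·246.0) / 1.739 = 58.89/1.739 = 33.87 mg/L; combined flow 1.739 m³/s.
Travel time t = 24.5·1000 / 1.0 = 24500 s = 6.806 h.
0.93%/h lost → k = −ln(1 − 0.0093) = 0.009344 h⁻¹.
Applying C = C₀e^(−kt): 33.87 × 0.9384 = 31.78 mg/L.
Second outfall: C = (1.739·31.78 + 0.2040·360.0)/1.943 = 66.24 mg/L.

66.2 mg/L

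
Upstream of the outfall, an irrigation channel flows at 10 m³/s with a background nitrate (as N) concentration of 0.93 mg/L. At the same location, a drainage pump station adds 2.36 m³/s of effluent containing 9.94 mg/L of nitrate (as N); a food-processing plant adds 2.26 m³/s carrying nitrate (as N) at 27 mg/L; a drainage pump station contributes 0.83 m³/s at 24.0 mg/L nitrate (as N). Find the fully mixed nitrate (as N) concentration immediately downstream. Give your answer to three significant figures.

7.36 mg/L

After mixing, C = (10.00·0.9300 + 2.360·9.940 + 2.260·27.00 + 0.8300·24.00) / 15.45 = 113.7/15.45 = 7.359 mg/L.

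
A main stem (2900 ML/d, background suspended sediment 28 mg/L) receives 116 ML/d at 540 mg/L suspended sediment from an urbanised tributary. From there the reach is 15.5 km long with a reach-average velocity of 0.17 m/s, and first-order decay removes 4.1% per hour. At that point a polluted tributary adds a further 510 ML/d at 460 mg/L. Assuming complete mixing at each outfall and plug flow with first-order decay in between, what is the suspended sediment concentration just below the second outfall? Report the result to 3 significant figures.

Mass balance: C = (2900·28.00 + 116.0·540.0) / 3016 = 143800/3016 = 47.69 mg/L; combined flow 3016 ML/d.
Travel time t = 15.5·1000 / 0.17 = 91180 s = 25.33 h.
4.1%/h lost → k = −ln(1 − 0.041) = 0.04186 h⁻¹.
Applying C = C₀e^(−kt): 47.69 × 0.3464 = 16.52 mg/L.
Second outfall: C = (3016·16.52 + 510.0·460.0)/3526 = 80.66 mg/L.

80.7 mg/L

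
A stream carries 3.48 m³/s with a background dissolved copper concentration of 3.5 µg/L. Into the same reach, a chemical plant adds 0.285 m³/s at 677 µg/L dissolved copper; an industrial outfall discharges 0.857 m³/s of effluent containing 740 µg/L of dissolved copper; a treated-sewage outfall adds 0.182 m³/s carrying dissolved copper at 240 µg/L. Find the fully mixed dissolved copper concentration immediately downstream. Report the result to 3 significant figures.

After mixing, C = (3.480·3.500 + 0.2850·677.0 + 0.8570·740.0 + 0.1820·240.0) / 4.804 = 883.0/4.804 = 183.8 µg/L.

184 µg/L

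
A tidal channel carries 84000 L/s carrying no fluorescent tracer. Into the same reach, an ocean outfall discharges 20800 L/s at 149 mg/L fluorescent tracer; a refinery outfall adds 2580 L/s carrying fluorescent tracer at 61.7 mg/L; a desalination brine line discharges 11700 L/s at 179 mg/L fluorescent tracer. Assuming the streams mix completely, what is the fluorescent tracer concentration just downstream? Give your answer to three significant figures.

45.0 mg/L

Flow-weighted average: C = (84000·0 + 20800·149.0 + 2580·61.70 + 11700·179.0) / 119100 = 5353000/119100 = 44.95 mg/L.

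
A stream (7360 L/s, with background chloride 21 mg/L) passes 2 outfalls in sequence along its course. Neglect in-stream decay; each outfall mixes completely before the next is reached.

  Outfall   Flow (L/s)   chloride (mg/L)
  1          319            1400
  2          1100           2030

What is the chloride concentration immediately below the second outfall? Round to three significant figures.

After outfall 1: Q = 7360 + 319.0 = 7679 L/s; C = (7360·21.00 + 319.0·1400)/7679 = 78.29 mg/L.
After outfall 2: Q = 7679 + 1100 = 8779 L/s; C = (7679·78.29 + 1100·2030)/8779 = 322.8 mg/L.

323 mg/L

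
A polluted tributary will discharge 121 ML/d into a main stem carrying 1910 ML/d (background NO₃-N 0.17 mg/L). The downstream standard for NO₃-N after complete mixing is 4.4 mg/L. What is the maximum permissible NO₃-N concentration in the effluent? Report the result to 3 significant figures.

At the limit, (Qr·Cr + Qe·Cₑ)/(Qr + Qe) = 4.4:
Cₑ = (2031·4.4 − 1910·0.1700) / 121.0 = 71.17 mg/L.

71.2 mg/L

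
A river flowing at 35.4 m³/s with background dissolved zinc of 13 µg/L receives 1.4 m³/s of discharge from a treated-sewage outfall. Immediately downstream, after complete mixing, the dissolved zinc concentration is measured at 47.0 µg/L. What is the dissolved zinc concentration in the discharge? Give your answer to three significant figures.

907 µg/L

Mass balance: 35.40·13.00 + 1.400·Cₑ = 36.80·47.00
→ Cₑ = (36.80·47.00 − 35.40·13.00) / 1.400 = 906.7 µg/L.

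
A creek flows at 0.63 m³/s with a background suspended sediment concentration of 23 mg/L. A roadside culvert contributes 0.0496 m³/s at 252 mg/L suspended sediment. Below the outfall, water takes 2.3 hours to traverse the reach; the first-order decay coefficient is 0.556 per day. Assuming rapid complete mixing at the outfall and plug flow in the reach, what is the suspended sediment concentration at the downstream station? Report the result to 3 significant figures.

Flow-weighted average: C = (0.6300·23.00 + 0.04960·252.0) / 0.6796 = 26.99/0.6796 = 39.71 mg/L.
After decay, C = 39.71 × e^(−kt) = 39.71 × 0.9481 = 37.65 mg/L.

37.7 mg/L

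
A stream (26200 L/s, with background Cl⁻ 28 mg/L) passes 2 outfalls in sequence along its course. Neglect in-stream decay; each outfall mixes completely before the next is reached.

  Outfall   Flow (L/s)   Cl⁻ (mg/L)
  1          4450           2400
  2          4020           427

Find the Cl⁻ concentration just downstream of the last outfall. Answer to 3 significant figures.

Outfall 1: combined Q = 30650 L/s; C = (26200·28.00 + 4450·2400)/30650 = 372.4 mg/L.
Outfall 2: combined Q = 34670 L/s; C = (30650·372.4 + 4020·427.0)/34670 = 378.7 mg/L.

379 mg/L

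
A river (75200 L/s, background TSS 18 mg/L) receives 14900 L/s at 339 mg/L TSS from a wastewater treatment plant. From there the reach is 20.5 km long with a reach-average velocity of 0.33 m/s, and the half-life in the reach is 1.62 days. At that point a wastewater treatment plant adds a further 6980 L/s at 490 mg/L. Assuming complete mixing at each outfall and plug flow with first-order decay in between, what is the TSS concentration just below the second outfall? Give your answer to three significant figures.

Flow-weighted average: C = (75200·18.00 + 14900·339.0) / 90100 = 6405000/90100 = 71.08 mg/L; combined flow 90100 L/s.
Travel time t = 20.5·1000 / 0.33 = 62120 s = 17.26 h.
Half-life 1.62 d → k = ln 2 / 1.62 = 0.4279 d⁻¹.
Applying C = C₀e^(−kt): 71.08 × 0.7352 = 52.26 mg/L.
Second outfall: C = (90100·52.26 + 6980·490.0)/97080 = 83.73 mg/L.

83.7 mg/L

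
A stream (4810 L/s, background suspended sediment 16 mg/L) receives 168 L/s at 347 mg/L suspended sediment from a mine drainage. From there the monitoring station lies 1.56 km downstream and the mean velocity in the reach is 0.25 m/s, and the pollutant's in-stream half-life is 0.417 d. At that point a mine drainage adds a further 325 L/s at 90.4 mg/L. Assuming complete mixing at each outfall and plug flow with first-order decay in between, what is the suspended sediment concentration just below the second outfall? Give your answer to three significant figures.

28.2 mg/L

Mass balance: C = (4810·16.00 + 168.0·347.0) / 4978 = 135300/4978 = 27.17 mg/L; combined flow 4978 L/s.
Travel time t = 1.56·1000 / 0.25 = 6240 s = 1.733 h.
Half-life 0.417 d → k = ln 2 / 0.417 = 1.662 d⁻¹.
After decay, C = 27.17 × e^(−kt) = 27.17 × 0.8869 = 24.10 mg/L.
Second outfall: C = (4978·24.10 + 325.0·90.40)/5303 = 28.16 mg/L.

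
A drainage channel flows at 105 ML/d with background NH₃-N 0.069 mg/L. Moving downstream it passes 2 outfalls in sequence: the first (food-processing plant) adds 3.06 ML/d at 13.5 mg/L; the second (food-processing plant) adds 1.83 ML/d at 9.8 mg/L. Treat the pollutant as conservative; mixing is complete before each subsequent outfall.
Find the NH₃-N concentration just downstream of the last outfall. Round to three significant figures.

0.605 mg/L

After outfall 1: Q = 105.0 + 3.060 = 108.1 ML/d; C = (105.0·0.06900 + 3.060·13.50)/108.1 = 0.4493 mg/L.
After outfall 2: Q = 108.1 + 1.830 = 109.9 ML/d; C = (108.1·0.4493 + 1.830·9.800)/109.9 = 0.6051 mg/L.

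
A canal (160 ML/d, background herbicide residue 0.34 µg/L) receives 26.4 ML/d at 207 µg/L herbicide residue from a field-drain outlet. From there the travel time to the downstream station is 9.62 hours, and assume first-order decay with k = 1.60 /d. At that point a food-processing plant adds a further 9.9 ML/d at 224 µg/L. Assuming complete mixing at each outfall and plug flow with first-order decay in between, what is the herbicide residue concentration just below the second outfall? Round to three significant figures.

26.1 µg/L

Flow-weighted average: C = (160.0·0.3400 + 26.40·207.0) / 186.4 = 5519/186.4 = 29.61 µg/L; combined flow 186.4 ML/d.
After decay, C = 29.61 × e^(−kt) = 29.61 × 0.5266 = 15.59 µg/L.
At the second outfall, C = (186.4·15.59 + 9.900·224.0) / (186.4 + 9.900) = 26.10 µg/L.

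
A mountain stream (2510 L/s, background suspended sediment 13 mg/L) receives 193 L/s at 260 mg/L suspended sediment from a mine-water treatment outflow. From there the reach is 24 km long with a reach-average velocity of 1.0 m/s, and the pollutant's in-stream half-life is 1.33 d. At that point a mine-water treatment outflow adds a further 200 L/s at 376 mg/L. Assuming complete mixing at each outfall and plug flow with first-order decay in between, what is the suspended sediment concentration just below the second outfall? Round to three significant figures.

50.6 mg/L

Flow-weighted average: C = (2510·13.00 + 193.0·260.0) / 2703 = 82810/2703 = 30.64 mg/L; combined flow 2703 L/s.
Travel time t = 24·1000 / 1.0 = 24000 s = 6.667 h.
Half-life 1.33 d → k = ln 2 / 1.33 = 0.5212 d⁻¹.
First-order decay: C = 30.64·exp(−k·t) = 30.64·0.8652 = 26.51 mg/L.
Second outfall: C = (2703·26.51 + 200.0·376.0)/2903 = 50.59 mg/L.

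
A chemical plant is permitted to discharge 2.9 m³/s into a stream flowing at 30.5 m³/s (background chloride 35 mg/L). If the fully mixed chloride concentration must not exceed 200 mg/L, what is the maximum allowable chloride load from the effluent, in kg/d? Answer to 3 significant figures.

Mass balance at the limit: 30.50·35.00 + 2.900·Cₑ = 33.40·200 → Cₑ = 1935 mg/L.
Load = 2.900 m³/s × 1935 g/m³ × 86 400 s/d = 484900 kg/d.

485000 kg/d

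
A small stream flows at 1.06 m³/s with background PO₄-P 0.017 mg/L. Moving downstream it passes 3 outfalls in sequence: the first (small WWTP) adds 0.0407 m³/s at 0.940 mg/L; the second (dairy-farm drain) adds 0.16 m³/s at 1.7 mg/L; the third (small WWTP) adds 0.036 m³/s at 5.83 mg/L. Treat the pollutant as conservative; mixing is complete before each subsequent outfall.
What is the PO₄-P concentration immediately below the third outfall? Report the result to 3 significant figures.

After outfall 1: Q = 1.060 + 0.04070 = 1.101 m³/s; C = (1.060·0.01700 + 0.04070·0.9400)/1.101 = 0.05113 mg/L.
After outfall 2: Q = 1.101 + 0.1600 = 1.261 m³/s; C = (1.101·0.05113 + 0.1600·1.700)/1.261 = 0.2604 mg/L.
After outfall 3: Q = 1.261 + 0.03600 = 1.297 m³/s; C = (1.261·0.2604 + 0.03600·5.830)/1.297 = 0.4150 mg/L.

0.415 mg/L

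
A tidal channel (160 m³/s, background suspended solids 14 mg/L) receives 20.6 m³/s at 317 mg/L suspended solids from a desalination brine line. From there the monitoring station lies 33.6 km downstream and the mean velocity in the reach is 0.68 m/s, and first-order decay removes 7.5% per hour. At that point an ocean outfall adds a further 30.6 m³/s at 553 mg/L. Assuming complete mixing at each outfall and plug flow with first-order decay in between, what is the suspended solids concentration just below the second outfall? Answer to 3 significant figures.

Mixed concentration C = ΣQC/ΣQ = (160.0·14.00 + 20.60·317.0) / 180.6 = 8770/180.6 = 48.56 mg/L; combined flow 180.6 m³/s.
Travel time t = 33.6·1000 / 0.68 = 49410 s = 13.73 h.
7.5%/h lost → k = −ln(1 − 0.075) = 0.07796 h⁻¹.
After decay, C = 48.56 × e^(−kt) = 48.56 × 0.3430 = 16.66 mg/L.
Second outfall: C = (180.6·16.66 + 30.60·553.0)/211.2 = 94.36 mg/L.

94.4 mg/L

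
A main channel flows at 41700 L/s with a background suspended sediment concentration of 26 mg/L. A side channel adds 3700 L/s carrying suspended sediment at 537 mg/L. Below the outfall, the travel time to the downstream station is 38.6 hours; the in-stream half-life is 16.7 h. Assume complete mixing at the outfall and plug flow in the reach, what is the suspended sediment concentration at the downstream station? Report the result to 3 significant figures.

13.6 mg/L

Mixed concentration C = ΣQC/ΣQ = (41700·26.00 + 3700·537.0) / 45400 = 3071000/45400 = 67.65 mg/L.
Half-life 16.7 h → k = ln 2 / 16.7 = 0.04151 h⁻¹ = 0.9961 d⁻¹.
Applying C = C₀e^(−kt): 67.65 × 0.2015 = 13.63 mg/L.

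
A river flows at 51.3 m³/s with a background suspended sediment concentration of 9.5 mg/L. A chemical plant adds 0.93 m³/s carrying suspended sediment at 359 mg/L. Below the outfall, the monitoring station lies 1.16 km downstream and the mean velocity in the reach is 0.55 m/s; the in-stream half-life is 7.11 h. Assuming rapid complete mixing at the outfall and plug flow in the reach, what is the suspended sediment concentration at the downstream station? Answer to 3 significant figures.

Conservation of mass: C = (51.30·9.500 + 0.9300·359.0) / 52.23 = 821.2/52.23 = 15.72 mg/L.
Travel time t = 1.16·1000 / 0.55 = 2109 s = 0.5859 h.
Half-life 7.11 h → k = ln 2 / 7.11 = 0.09749 h⁻¹ = 2.340 d⁻¹.
First-order decay: C = 15.72·exp(−k·t) = 15.72·0.9445 = 14.85 mg/L.

14.9 mg/L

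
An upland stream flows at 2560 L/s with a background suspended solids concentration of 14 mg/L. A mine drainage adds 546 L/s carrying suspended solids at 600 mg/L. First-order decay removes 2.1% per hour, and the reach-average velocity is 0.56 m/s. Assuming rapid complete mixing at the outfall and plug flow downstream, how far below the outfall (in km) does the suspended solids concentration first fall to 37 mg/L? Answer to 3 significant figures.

Mass balance: C = (2560·14.00 + 546.0·600.0) / 3106 = 363400/3106 = 117.0 mg/L.
2.1%/h lost → k = −ln(1 − 0.021) = 0.02122 h⁻¹.
Set 117.0·exp(−k·t) = 37 → t = ln(117.0/37)/k = 195300 s = 54.25 h.
Distance = v·t = 0.56·195300 = 109400 m = 109.4 km.

109 km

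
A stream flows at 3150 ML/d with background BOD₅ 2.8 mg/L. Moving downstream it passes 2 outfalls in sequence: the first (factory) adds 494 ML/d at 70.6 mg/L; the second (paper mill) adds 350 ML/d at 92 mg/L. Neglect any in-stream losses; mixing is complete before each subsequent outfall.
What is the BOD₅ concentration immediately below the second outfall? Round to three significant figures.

19.0 mg/L

Outfall 1: combined Q = 3644 ML/d; C = (3150·2.800 + 494.0·70.60)/3644 = 11.99 mg/L.
Outfall 2: combined Q = 3994 ML/d; C = (3644·11.99 + 350.0·92.00)/3994 = 19.00 mg/L.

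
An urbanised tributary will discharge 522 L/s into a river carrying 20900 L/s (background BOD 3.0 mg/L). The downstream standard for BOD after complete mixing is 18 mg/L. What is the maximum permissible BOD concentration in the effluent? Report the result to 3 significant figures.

619 mg/L

At the limit, (Qr·Cr + Qe·Cₑ)/(Qr + Qe) = 18:
Cₑ = (21420·18 − 20900·3.000) / 522.0 = 618.6 mg/L.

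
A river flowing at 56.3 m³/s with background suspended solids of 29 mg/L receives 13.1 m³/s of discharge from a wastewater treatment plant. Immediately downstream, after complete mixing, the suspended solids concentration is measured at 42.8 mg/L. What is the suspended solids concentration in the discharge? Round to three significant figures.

Mass balance: 56.30·29.00 + 13.10·Cₑ = 69.40·42.80
→ Cₑ = (69.40·42.80 − 56.30·29.00) / 13.10 = 102.1 mg/L.

102 mg/L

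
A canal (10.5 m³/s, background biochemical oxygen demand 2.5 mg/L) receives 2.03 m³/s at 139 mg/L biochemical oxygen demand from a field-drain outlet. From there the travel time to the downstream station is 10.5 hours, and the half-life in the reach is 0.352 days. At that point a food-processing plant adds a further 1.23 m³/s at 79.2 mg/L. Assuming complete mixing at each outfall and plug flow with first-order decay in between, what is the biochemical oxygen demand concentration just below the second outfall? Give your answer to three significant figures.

16.6 mg/L

Conservation of mass: C = (10.50·2.500 + 2.030·139.0) / 12.53 = 308.4/12.53 = 24.61 mg/L; combined flow 12.53 m³/s.
Half-life 0.352 d → k = ln 2 / 0.352 = 1.969 d⁻¹.
Decay over the reach: 24.61·exp(−kt) = 24.61·0.4225 = 10.40 mg/L.
At the second outfall, C = (12.53·10.40 + 1.230·79.20) / (12.53 + 1.230) = 16.55 mg/L.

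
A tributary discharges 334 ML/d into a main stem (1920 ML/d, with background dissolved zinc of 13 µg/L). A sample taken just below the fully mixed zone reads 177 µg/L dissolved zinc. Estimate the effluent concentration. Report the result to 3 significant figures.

Mass balance: 1920·13.00 + 334.0·Cₑ = 2254·177.0
→ Cₑ = (2254·177.0 − 1920·13.00) / 334.0 = 1120 µg/L.

1120 µg/L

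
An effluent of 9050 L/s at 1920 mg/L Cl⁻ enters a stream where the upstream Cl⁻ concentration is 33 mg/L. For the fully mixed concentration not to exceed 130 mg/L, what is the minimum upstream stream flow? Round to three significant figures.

167000 L/s

Set C_mix = 130: (Q·33.00 + 9050·1920) / (Q + 9050) = 130
→ Q = 9050·(1920 − 130)/(130 − 33.00) = 167000 L/s.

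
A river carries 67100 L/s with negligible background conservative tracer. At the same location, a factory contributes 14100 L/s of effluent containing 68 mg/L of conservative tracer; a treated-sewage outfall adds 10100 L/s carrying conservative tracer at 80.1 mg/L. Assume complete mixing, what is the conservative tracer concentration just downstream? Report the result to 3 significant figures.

Mixed concentration C = ΣQC/ΣQ = (67100·0 + 14100·68.00 + 10100·80.10) / 91300 = 1768000/91300 = 19.36 mg/L.

19.4 mg/L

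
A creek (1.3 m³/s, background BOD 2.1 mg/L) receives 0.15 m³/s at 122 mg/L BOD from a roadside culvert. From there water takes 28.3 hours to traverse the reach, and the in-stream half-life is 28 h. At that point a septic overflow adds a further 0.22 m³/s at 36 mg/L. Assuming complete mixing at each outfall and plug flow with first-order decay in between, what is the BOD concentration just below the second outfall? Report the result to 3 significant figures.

11.0 mg/L

Conservation of mass: C = (1.300·2.100 + 0.1500·122.0) / 1.450 = 21.03/1.450 = 14.50 mg/L; combined flow 1.450 m³/s.
Half-life 28 h → k = ln 2 / 28 = 0.02476 h⁻¹ = 0.5941 d⁻¹.
Applying C = C₀e^(−kt): 14.50 × 0.4963 = 7.198 mg/L.
At the second outfall, C = (1.450·7.198 + 0.2200·36.00) / (1.450 + 0.2200) = 10.99 mg/L.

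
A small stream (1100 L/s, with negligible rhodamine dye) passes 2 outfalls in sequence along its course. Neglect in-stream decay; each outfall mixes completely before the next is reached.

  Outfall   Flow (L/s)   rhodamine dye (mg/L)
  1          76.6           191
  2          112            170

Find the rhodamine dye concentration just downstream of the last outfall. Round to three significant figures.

26.1 mg/L

After outfall 1: Q = 1100 + 76.60 = 1177 L/s; C = (1100·0 + 76.60·191.0)/1177 = 12.43 mg/L.
After outfall 2: Q = 1177 + 112.0 = 1289 L/s; C = (1177·12.43 + 112.0·170.0)/1289 = 26.13 mg/L.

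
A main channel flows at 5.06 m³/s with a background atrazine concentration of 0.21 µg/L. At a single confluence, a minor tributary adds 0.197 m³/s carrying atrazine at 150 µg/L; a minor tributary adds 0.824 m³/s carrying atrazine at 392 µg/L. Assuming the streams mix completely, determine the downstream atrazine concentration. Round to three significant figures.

58.2 µg/L

Flow-weighted average: C = (5.060·0.2100 + 0.1970·150.0 + 0.8240·392.0) / 6.081 = 353.6/6.081 = 58.15 µg/L.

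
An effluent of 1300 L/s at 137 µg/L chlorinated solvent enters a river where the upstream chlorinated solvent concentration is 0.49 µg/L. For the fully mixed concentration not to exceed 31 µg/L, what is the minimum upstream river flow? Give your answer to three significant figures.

4520 L/s

Set C_mix = 31: (Q·0.4900 + 1300·137.0) / (Q + 1300) = 31
→ Q = 1300·(137.0 − 31)/(31 − 0.4900) = 4517 L/s.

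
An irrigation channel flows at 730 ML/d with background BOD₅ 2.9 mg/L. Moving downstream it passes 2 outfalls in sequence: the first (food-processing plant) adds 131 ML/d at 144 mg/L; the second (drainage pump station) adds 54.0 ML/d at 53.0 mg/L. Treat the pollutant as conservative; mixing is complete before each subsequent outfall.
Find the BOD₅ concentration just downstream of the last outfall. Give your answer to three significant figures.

26.1 mg/L

After outfall 1: Q = 730.0 + 131.0 = 861.0 ML/d; C = (730.0·2.900 + 131.0·144.0)/861.0 = 24.37 mg/L.
After outfall 2: Q = 861.0 + 54.00 = 915.0 ML/d; C = (861.0·24.37 + 54.00·53.00)/915.0 = 26.06 mg/L.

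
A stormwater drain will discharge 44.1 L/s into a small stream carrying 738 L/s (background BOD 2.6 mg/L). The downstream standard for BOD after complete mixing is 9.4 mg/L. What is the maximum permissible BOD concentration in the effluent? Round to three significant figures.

123 mg/L

At the limit, (Qr·Cr + Qe·Cₑ)/(Qr + Qe) = 9.4:
Cₑ = (782.1·9.4 − 738.0·2.600) / 44.10 = 123.2 mg/L.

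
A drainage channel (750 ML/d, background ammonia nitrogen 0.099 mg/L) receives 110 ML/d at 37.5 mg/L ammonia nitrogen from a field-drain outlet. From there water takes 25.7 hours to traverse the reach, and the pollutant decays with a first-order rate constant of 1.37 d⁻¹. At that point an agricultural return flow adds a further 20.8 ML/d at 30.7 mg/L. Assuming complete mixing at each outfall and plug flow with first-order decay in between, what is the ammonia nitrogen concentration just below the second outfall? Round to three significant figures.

Flow-weighted average: C = (750.0·0.09900 + 110.0·37.50) / 860.0 = 4199/860.0 = 4.883 mg/L; combined flow 860.0 ML/d.
Applying C = C₀e^(−kt): 4.883 × 0.2306 = 1.126 mg/L.
At the second outfall, C = (860.0·1.126 + 20.80·30.70) / (860.0 + 20.80) = 1.824 mg/L.

1.82 mg/L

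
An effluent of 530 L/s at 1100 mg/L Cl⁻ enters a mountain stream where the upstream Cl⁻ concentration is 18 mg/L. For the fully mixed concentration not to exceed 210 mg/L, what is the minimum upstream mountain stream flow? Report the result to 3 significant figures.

2460 L/s

Set C_mix = 210: (Q·18.00 + 530.0·1100) / (Q + 530.0) = 210
→ Q = 530.0·(1100 − 210)/(210 − 18.00) = 2457 L/s.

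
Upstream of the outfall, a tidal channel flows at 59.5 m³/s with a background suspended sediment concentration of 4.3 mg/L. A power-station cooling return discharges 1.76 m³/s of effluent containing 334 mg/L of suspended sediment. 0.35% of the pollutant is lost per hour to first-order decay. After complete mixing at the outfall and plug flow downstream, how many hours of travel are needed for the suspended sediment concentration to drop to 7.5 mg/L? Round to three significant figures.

173 h

After mixing, C = (59.50·4.300 + 1.760·334.0) / 61.26 = 843.7/61.26 = 13.77 mg/L.
0.35%/h lost → k = −ln(1 − 0.0035) = 0.003506 h⁻¹.
13.77·exp(−k·t) = 7.5 → t = ln(13.77/7.5)/k = 624000 s = 173.3 h.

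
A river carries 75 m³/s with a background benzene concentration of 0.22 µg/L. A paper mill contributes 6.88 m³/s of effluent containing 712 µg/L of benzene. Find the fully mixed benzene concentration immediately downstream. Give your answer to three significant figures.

60.0 µg/L

After mixing, C = (75.00·0.2200 + 6.880·712.0) / 81.88 = 4915/81.88 = 60.03 µg/L.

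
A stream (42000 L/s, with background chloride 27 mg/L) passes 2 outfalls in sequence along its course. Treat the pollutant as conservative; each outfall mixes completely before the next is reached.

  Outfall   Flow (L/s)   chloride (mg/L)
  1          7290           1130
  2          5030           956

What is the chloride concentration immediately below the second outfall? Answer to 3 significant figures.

261 mg/L

Outfall 1: combined Q = 49290 L/s; C = (42000·27.00 + 7290·1130)/49290 = 190.1 mg/L.
Outfall 2: combined Q = 54320 L/s; C = (49290·190.1 + 5030·956.0)/54320 = 261.1 mg/L.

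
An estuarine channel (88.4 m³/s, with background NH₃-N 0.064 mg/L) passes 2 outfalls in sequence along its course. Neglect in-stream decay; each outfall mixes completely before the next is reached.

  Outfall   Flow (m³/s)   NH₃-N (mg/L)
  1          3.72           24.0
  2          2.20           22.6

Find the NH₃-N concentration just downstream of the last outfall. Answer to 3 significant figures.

1.53 mg/L

After outfall 1: Q = 88.40 + 3.720 = 92.12 m³/s; C = (88.40·0.06400 + 3.720·24.00)/92.12 = 1.031 mg/L.
After outfall 2: Q = 92.12 + 2.200 = 94.32 m³/s; C = (92.12·1.031 + 2.200·22.60)/94.32 = 1.534 mg/L.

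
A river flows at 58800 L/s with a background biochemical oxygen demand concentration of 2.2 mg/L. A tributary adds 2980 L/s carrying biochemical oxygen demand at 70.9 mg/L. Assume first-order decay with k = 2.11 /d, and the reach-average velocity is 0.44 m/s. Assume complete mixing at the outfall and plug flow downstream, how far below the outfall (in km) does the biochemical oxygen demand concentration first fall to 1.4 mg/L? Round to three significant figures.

24.7 km

Mass balance: C = (58800·2.200 + 2980·70.90) / 61780 = 340600/61780 = 5.514 mg/L.
Set 5.514·exp(−k·t) = 1.4 → t = ln(5.514/1.4)/k = 56130 s = 15.59 h.
Distance = v·t = 0.44·56130 = 24700 m = 24.70 km.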